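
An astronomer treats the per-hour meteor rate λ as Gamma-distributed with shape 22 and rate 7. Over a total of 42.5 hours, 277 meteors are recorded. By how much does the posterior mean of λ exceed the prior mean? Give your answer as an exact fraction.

Total count 277 over total exposure 42.5 hours.
By Gamma–Poisson conjugacy, the posterior is Gamma(α + Σx, β + Σt) = Gamma(22 + 277, 7 + 42.5) = Gamma(299, 99/2).
Posterior mean = 299/(99/2) = 598/99; prior mean = 22/7 = 22/7. Difference = 598/99 − 22/7 = 2008/693.

2008/693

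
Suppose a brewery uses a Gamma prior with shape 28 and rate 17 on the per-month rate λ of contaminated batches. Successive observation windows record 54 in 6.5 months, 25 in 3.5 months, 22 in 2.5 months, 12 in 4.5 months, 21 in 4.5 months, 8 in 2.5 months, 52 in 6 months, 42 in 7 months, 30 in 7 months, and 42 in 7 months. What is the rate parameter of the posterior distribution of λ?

68

Total count: 54 + 25 + 22 + 12 + 21 + 8 + 52 + 42 + 30 + 42 = 308.
Total exposure: 6.5 + 3.5 + 2.5 + 4.5 + 4.5 + 2.5 + 6 + 7 + 7 + 7 = 51 months.
Conjugate update: add total count to the shape and total exposure to the rate, giving Gamma(336, 68).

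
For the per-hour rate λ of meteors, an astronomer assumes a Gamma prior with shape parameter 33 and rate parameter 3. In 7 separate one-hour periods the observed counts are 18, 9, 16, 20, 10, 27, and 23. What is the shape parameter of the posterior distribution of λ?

156

Total count: 18 + 9 + 16 + 20 + 10 + 27 + 23 = 123.
Total exposure: 7 hours.
Gamma(α, β) with Poisson data over total exposure Σt gives posterior Gamma(α+Σx, β+Σt) = Gamma(156, 10).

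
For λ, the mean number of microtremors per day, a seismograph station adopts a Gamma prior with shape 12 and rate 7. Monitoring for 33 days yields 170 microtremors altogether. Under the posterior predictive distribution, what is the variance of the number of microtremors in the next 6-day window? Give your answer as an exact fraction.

Total count 170 over total exposure 33 days.
By Gamma–Poisson conjugacy, the posterior is Gamma(α + Σx, β + Σt) = Gamma(12 + 170, 7 + 33) = Gamma(182, 40).
The posterior predictive for a window of length T is Negative Binomial with variance T·α'·(β'+T)/β'² = 6·182·46/1600 = 6279/200.

6279/200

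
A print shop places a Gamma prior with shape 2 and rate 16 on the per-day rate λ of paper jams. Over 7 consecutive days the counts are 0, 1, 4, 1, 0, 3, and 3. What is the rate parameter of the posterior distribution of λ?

Total count: 0 + 1 + 4 + 1 + 0 + 3 + 3 = 12.
Total exposure: 7 days.
The Gamma prior is conjugate for the Poisson rate, so λ | data ~ Gamma(2+12, 16+7) = Gamma(14, 23).

23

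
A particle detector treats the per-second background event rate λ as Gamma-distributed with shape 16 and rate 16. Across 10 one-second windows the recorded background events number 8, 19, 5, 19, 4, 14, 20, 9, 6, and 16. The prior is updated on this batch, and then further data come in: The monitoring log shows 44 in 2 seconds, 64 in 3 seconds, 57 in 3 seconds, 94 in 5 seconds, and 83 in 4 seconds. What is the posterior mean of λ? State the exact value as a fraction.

478/43

Total count: 8 + 19 + 5 + 19 + 4 + 14 + 20 + 9 + 6 + 16 = 120.
Total exposure: 10 seconds.
After the first batch: Gamma(16 + 120, 16 + 10) = Gamma(136, 26).
Total count: 44 + 64 + 57 + 94 + 83 = 342.
Total exposure: 2 + 3 + 3 + 5 + 4 = 17 seconds.
After the second batch: Gamma(136 + 342, 26 + 17) = Gamma(478, 43).
Posterior mean = α'/β' = 478/43.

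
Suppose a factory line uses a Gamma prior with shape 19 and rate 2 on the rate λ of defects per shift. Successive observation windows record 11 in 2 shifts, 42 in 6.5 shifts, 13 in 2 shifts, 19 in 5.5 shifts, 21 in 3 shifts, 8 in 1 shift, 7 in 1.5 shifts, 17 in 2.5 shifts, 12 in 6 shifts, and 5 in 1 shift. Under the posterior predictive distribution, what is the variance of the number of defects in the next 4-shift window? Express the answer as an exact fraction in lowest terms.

8584/363

Total count: 11 + 42 + 13 + 19 + 21 + 8 + 7 + 17 + 12 + 5 = 155.
Total exposure: 2 + 6.5 + 2 + 5.5 + 3 + 1 + 1.5 + 2.5 + 6 + 1 = 31 shifts.
The Gamma prior is conjugate for the Poisson rate, so λ | data ~ Gamma(19+155, 2+31) = Gamma(174, 33).
The posterior predictive for a window of length T is Negative Binomial with variance T·α'·(β'+T)/β'² = 4·174·37/1089 = 8584/363.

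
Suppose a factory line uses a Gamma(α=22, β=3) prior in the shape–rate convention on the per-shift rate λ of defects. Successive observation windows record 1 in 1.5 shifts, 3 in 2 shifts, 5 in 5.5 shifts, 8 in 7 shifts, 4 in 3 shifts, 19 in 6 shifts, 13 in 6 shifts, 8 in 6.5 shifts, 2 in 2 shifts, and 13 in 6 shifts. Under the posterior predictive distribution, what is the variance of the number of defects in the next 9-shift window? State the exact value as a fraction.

Total count: 1 + 3 + 5 + 8 + 4 + 19 + 13 + 8 + 2 + 13 = 76.
Total exposure: 1.5 + 2 + 5.5 + 7 + 3 + 6 + 6 + 6.5 + 2 + 6 = 45.5 shifts.
Conjugate update: add total count to the shape and total exposure to the rate, giving Gamma(98, 97/2).
The posterior predictive for a window of length T is Negative Binomial with variance T·α'·(β'+T)/β'² = 9·98·(115/2)/(9409/4) = 202860/9409.

202860/9409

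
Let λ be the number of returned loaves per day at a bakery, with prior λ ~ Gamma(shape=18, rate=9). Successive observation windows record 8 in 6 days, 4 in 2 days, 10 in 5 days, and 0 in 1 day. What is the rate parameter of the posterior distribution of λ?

Total count: 8 + 4 + 10 + 0 = 22.
Total exposure: 6 + 2 + 5 + 1 = 14 days.
By Gamma–Poisson conjugacy, the posterior is Gamma(α + Σx, β + Σt) = Gamma(18 + 22, 9 + 14) = Gamma(40, 23).

23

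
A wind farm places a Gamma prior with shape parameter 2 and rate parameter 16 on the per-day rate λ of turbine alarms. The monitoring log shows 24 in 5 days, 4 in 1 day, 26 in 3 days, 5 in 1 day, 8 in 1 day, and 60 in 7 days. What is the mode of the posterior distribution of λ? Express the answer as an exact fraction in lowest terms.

64/17

Total count: 24 + 4 + 26 + 5 + 8 + 60 = 127.
Total exposure: 5 + 1 + 3 + 1 + 1 + 7 = 18 days.
Posterior: α' = 2 + 127 = 129, β' = 16 + 18 = 34.
Posterior mode = (α'−1)/β' = 128/34 = 64/17.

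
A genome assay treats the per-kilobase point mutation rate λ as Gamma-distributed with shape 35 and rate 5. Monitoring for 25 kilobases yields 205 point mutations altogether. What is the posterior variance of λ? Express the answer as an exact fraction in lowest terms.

4/15

Total count 205 over total exposure 25 kilobases.
The Gamma prior is conjugate for the Poisson rate, so λ | data ~ Gamma(35+205, 5+25) = Gamma(240, 30).
Posterior variance = α'/β'² = 240/900 = 4/15.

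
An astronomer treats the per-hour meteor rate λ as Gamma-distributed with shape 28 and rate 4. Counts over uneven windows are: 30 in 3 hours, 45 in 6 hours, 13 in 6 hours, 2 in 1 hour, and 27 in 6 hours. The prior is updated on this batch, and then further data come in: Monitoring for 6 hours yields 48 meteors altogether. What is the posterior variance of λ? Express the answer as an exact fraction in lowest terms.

193/1024

Total count: 30 + 45 + 13 + 2 + 27 = 117.
Total exposure: 3 + 6 + 6 + 1 + 6 = 22 hours.
After the first batch: Gamma(28 + 117, 4 + 22) = Gamma(145, 26).
Total count 48 over total exposure 6 hours.
After the second batch: Gamma(145 + 48, 26 + 6) = Gamma(193, 32).
Posterior variance = α'/β'² = 193/1024.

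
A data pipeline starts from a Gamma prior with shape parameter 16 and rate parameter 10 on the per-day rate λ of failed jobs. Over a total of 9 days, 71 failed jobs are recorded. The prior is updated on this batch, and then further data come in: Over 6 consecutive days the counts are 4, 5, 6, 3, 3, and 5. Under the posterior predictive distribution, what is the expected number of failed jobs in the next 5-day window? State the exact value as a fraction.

Total count 71 over total exposure 9 days.
After the first batch: Gamma(16 + 71, 10 + 9) = Gamma(87, 19).
Total count: 4 + 5 + 6 + 3 + 3 + 5 = 26.
Total exposure: 6 days.
After the second batch: Gamma(87 + 26, 19 + 6) = Gamma(113, 25).
Predictive mean over a 5-day window = T·E[λ|data] = 5·113/25 = 113/5.

113/5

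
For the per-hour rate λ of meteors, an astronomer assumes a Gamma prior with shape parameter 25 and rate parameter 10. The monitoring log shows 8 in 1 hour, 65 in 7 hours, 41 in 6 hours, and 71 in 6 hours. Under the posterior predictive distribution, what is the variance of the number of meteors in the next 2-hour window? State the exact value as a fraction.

Total count: 8 + 65 + 41 + 71 = 185.
Total exposure: 1 + 7 + 6 + 6 = 20 hours.
Conjugate update: add total count to the shape and total exposure to the rate, giving Gamma(210, 30).
The posterior predictive for a window of length T is Negative Binomial with variance T·α'·(β'+T)/β'² = 2·210·32/900 = 224/15.

224/15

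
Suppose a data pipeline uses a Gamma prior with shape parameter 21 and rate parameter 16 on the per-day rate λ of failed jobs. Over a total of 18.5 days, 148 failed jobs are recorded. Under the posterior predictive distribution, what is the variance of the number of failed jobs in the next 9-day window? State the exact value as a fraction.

Total count 148 over total exposure 18.5 days.
The Gamma prior is conjugate for the Poisson rate, so λ | data ~ Gamma(21+148, 16+18.5) = Gamma(169, 69/2).
The posterior predictive for a window of length T is Negative Binomial with variance T·α'·(β'+T)/β'² = 9·169·(87/2)/(4761/4) = 29406/529.

29406/529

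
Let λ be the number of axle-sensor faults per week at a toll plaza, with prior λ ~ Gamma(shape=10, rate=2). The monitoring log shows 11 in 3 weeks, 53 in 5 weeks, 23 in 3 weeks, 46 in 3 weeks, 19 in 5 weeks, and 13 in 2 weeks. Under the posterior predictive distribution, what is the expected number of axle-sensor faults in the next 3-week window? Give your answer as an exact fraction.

Total count: 11 + 53 + 23 + 46 + 19 + 13 = 165.
Total exposure: 3 + 5 + 3 + 3 + 5 + 2 = 21 weeks.
Gamma(α, β) with Poisson data over total exposure Σt gives posterior Gamma(α+Σx, β+Σt) = Gamma(175, 23).
Predictive mean over a 3-week window = T·E[λ|data] = 3·175/23 = 525/23.

525/23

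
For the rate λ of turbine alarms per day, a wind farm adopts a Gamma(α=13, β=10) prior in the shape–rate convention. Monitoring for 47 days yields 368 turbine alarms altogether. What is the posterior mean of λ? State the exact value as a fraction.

127/19

Total count 368 over total exposure 47 days.
Conjugate update: add total count to the shape and total exposure to the rate, giving Gamma(381, 57).
Posterior mean = α'/β' = 381/57 = 127/19.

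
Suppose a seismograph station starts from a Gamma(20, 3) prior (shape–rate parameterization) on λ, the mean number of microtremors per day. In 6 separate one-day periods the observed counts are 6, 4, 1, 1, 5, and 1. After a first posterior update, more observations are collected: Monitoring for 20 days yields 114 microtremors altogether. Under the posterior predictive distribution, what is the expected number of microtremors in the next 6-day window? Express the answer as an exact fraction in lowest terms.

Total count: 6 + 4 + 1 + 1 + 5 + 1 = 18.
Total exposure: 6 days.
After the first batch: Gamma(20 + 18, 3 + 6) = Gamma(38, 9).
Total count 114 over total exposure 20 days.
After the second batch: Gamma(38 + 114, 9 + 20) = Gamma(152, 29).
Predictive mean over a 6-day window = T·E[λ|data] = 6·152/29 = 912/29.

912/29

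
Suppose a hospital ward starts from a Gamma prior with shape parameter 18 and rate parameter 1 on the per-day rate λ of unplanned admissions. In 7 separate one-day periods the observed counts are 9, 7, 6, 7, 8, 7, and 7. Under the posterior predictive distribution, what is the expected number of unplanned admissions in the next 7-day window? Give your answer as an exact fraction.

483/8

Total count: 9 + 7 + 6 + 7 + 8 + 7 + 7 = 51.
Total exposure: 7 days.
Gamma(α, β) with Poisson data over total exposure Σt gives posterior Gamma(α+Σx, β+Σt) = Gamma(69, 8).
Predictive mean over a 7-day window = T·E[λ|data] = 7·69/8 = 483/8.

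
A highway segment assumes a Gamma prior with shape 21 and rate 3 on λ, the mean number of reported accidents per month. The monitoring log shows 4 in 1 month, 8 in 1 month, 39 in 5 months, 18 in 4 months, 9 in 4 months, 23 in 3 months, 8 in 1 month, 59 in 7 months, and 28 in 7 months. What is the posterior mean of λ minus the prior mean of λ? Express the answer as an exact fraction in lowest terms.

-35/36

Total count: 4 + 8 + 39 + 18 + 9 + 23 + 8 + 59 + 28 = 196.
Total exposure: 1 + 1 + 5 + 4 + 4 + 3 + 1 + 7 + 7 = 33 months.
Gamma(α, β) with Poisson data over total exposure Σt gives posterior Gamma(α+Σx, β+Σt) = Gamma(217, 36).
Posterior mean = 217/36 = 217/36; prior mean = 21/3 = 7. Difference = 217/36 − 7 = -35/36.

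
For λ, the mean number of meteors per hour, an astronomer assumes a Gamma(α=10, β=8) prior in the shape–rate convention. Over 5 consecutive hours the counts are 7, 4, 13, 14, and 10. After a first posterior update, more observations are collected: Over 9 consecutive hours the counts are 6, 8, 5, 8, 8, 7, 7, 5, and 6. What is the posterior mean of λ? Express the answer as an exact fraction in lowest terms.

Total count: 7 + 4 + 13 + 14 + 10 = 48.
Total exposure: 5 hours.
After the first batch: Gamma(10 + 48, 8 + 5) = Gamma(58, 13).
Total count: 6 + 8 + 5 + 8 + 8 + 7 + 7 + 5 + 6 = 60.
Total exposure: 9 hours.
After the second batch: Gamma(58 + 60, 13 + 9) = Gamma(118, 22).
Posterior mean = α'/β' = 118/22 = 59/11.

59/11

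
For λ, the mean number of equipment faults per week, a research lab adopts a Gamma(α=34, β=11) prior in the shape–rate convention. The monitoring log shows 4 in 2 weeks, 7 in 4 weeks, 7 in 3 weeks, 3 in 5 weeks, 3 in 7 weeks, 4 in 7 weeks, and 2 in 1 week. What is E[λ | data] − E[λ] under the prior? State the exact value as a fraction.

Total count: 4 + 7 + 7 + 3 + 3 + 4 + 2 = 30.
Total exposure: 2 + 4 + 3 + 5 + 7 + 7 + 1 = 29 weeks.
By Gamma–Poisson conjugacy, the posterior is Gamma(α + Σx, β + Σt) = Gamma(34 + 30, 11 + 29) = Gamma(64, 40).
Posterior mean = 64/40 = 8/5; prior mean = 34/11 = 34/11. Difference = 8/5 − 34/11 = -82/55.

-82/55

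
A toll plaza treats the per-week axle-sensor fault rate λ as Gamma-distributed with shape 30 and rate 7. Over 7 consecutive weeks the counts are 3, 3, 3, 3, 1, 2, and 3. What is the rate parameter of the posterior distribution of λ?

Total count: 3 + 3 + 3 + 3 + 1 + 2 + 3 = 18.
Total exposure: 7 weeks.
Conjugate update: add total count to the shape and total exposure to the rate, giving Gamma(48, 14).

14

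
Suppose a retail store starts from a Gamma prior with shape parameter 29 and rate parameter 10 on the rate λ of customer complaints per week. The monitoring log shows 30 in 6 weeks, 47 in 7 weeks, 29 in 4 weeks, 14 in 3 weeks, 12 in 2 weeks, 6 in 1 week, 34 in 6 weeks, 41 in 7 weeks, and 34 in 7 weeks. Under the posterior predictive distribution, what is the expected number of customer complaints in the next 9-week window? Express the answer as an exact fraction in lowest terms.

Total count: 30 + 47 + 29 + 14 + 12 + 6 + 34 + 41 + 34 = 247.
Total exposure: 6 + 7 + 4 + 3 + 2 + 1 + 6 + 7 + 7 = 43 weeks.
Posterior: α' = 29 + 247 = 276, β' = 10 + 43 = 53.
Predictive mean over a 9-week window = T·E[λ|data] = 9·276/53 = 2484/53.

2484/53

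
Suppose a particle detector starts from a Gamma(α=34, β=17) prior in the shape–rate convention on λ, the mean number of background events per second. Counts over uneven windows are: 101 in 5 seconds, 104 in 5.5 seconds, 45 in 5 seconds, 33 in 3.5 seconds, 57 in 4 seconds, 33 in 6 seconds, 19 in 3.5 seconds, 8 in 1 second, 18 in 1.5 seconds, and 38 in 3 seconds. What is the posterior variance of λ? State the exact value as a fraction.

98/605

Total count: 101 + 104 + 45 + 33 + 57 + 33 + 19 + 8 + 18 + 38 = 456.
Total exposure: 5 + 5.5 + 5 + 3.5 + 4 + 6 + 3.5 + 1 + 1.5 + 3 = 38 seconds.
Posterior: α' = 34 + 456 = 490, β' = 17 + 38 = 55.
Posterior variance = α'/β'² = 490/3025 = 98/605.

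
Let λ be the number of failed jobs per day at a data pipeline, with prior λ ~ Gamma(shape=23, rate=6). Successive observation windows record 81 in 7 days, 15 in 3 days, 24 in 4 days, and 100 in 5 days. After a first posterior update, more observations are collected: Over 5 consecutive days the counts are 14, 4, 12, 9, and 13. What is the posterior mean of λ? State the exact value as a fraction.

59/6

Total count: 81 + 15 + 24 + 100 = 220.
Total exposure: 7 + 3 + 4 + 5 = 19 days.
After the first batch: Gamma(23 + 220, 6 + 19) = Gamma(243, 25).
Total count: 14 + 4 + 12 + 9 + 13 = 52.
Total exposure: 5 days.
After the second batch: Gamma(243 + 52, 25 + 5) = Gamma(295, 30).
Posterior mean = α'/β' = 295/30 = 59/6.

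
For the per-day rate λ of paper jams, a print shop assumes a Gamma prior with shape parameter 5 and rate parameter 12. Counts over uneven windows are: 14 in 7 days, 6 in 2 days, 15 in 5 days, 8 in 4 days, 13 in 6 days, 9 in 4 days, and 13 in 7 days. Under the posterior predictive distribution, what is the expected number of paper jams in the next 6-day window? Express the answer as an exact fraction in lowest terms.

Total count: 14 + 6 + 15 + 8 + 13 + 9 + 13 = 78.
Total exposure: 7 + 2 + 5 + 4 + 6 + 4 + 7 = 35 days.
By Gamma–Poisson conjugacy, the posterior is Gamma(α + Σx, β + Σt) = Gamma(5 + 78, 12 + 35) = Gamma(83, 47).
Predictive mean over a 6-day window = T·E[λ|data] = 6·83/47 = 498/47.

498/47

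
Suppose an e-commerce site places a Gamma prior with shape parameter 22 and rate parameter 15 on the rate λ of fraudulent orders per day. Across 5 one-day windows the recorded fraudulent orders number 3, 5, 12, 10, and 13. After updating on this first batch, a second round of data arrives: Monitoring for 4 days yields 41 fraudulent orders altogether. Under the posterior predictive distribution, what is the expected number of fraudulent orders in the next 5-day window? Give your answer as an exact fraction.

265/12

Total count: 3 + 5 + 12 + 10 + 13 = 43.
Total exposure: 5 days.
After the first batch: Gamma(22 + 43, 15 + 5) = Gamma(65, 20).
Total count 41 over total exposure 4 days.
After the second batch: Gamma(65 + 41, 20 + 4) = Gamma(106, 24).
Predictive mean over a 5-day window = T·E[λ|data] = 5·106/24 = 265/12.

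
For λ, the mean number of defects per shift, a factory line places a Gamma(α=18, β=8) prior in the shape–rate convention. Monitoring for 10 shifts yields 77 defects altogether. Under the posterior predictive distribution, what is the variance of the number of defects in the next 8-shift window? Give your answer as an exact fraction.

Total count 77 over total exposure 10 shifts.
Gamma(α, β) with Poisson data over total exposure Σt gives posterior Gamma(α+Σx, β+Σt) = Gamma(95, 18).
The posterior predictive for a window of length T is Negative Binomial with variance T·α'·(β'+T)/β'² = 8·95·26/324 = 4940/81.

4940/81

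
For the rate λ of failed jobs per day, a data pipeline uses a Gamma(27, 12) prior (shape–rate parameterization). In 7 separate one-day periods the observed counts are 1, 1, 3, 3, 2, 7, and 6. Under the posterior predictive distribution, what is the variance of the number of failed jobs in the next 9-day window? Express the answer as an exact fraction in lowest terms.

12600/361

Total count: 1 + 1 + 3 + 3 + 2 + 7 + 6 = 23.
Total exposure: 7 days.
Conjugate update: add total count to the shape and total exposure to the rate, giving Gamma(50, 19).
The posterior predictive for a window of length T is Negative Binomial with variance T·α'·(β'+T)/β'² = 9·50·28/361 = 12600/361.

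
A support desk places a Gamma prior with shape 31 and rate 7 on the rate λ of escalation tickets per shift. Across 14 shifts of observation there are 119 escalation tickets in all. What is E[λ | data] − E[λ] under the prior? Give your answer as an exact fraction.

Total count 119 over total exposure 14 shifts.
By Gamma–Poisson conjugacy, the posterior is Gamma(α + Σx, β + Σt) = Gamma(31 + 119, 7 + 14) = Gamma(150, 21).
Posterior mean = 150/21 = 50/7; prior mean = 31/7 = 31/7. Difference = 50/7 − 31/7 = 19/7.

19/7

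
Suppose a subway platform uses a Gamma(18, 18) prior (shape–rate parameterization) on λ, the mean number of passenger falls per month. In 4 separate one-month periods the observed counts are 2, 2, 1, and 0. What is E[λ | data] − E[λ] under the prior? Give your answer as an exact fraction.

1/22

Total count: 2 + 2 + 1 + 0 = 5.
Total exposure: 4 months.
Gamma(α, β) with Poisson data over total exposure Σt gives posterior Gamma(α+Σx, β+Σt) = Gamma(23, 22).
Posterior mean = 23/22 = 23/22; prior mean = 18/18 = 1. Difference = 23/22 − 1 = 1/22.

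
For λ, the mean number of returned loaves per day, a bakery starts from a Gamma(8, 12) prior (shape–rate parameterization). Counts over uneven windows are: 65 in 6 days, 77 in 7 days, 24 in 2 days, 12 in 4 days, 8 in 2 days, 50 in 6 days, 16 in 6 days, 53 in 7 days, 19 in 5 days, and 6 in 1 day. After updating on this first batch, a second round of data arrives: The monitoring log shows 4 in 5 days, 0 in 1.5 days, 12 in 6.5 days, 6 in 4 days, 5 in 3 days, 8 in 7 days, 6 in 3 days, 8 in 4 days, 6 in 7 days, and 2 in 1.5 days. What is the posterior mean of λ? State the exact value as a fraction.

790/201

Total count: 65 + 77 + 24 + 12 + 8 + 50 + 16 + 53 + 19 + 6 = 330.
Total exposure: 6 + 7 + 2 + 4 + 2 + 6 + 6 + 7 + 5 + 1 = 46 days.
After the first batch: Gamma(8 + 330, 12 + 46) = Gamma(338, 58).
Total count: 4 + 0 + 12 + 6 + 5 + 8 + 6 + 8 + 6 + 2 = 57.
Total exposure: 5 + 1.5 + 6.5 + 4 + 3 + 7 + 3 + 4 + 7 + 1.5 = 42.5 days.
After the second batch: Gamma(338 + 57, 58 + 42.5) = Gamma(395, 201/2).
Posterior mean = α'/β' = 395/(201/2) = 790/201.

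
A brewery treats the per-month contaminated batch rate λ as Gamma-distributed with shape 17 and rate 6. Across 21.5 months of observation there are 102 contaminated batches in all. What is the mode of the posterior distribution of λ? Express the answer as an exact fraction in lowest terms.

Total count 102 over total exposure 21.5 months.
Conjugate update: add total count to the shape and total exposure to the rate, giving Gamma(119, 55/2).
Posterior mode = (α'−1)/β' = 118/(55/2) = 236/55.

236/55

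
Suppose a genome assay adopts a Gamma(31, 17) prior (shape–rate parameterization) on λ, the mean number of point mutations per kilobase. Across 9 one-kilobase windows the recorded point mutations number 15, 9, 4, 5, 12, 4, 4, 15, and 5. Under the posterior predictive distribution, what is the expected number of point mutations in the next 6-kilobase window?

24

Total count: 15 + 9 + 4 + 5 + 12 + 4 + 4 + 15 + 5 = 73.
Total exposure: 9 kilobases.
Conjugate update: add total count to the shape and total exposure to the rate, giving Gamma(104, 26).
Predictive mean over a 6-kilobase window = T·E[λ|data] = 6·104/26 = 24.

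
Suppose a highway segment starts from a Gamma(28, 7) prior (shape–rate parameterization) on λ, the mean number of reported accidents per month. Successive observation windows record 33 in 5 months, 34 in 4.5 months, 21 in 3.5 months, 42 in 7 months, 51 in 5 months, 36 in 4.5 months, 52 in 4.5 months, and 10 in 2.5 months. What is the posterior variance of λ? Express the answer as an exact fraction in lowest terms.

Total count: 33 + 34 + 21 + 42 + 51 + 36 + 52 + 10 = 279.
Total exposure: 5 + 4.5 + 3.5 + 7 + 5 + 4.5 + 4.5 + 2.5 = 36.5 months.
By Gamma–Poisson conjugacy, the posterior is Gamma(α + Σx, β + Σt) = Gamma(28 + 279, 7 + 36.5) = Gamma(307, 87/2).
Posterior variance = α'/β'² = 307/(7569/4) = 1228/7569.

1228/7569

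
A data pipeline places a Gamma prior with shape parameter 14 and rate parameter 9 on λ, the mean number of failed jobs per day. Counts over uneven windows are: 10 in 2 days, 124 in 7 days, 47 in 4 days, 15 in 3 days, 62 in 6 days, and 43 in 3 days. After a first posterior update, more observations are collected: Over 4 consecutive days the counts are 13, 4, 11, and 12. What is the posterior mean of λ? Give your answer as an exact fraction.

355/38

Total count: 10 + 124 + 47 + 15 + 62 + 43 = 301.
Total exposure: 2 + 7 + 4 + 3 + 6 + 3 = 25 days.
After the first batch: Gamma(14 + 301, 9 + 25) = Gamma(315, 34).
Total count: 13 + 4 + 11 + 12 = 40.
Total exposure: 4 days.
After the second batch: Gamma(315 + 40, 34 + 4) = Gamma(355, 38).
Posterior mean = α'/β' = 355/38.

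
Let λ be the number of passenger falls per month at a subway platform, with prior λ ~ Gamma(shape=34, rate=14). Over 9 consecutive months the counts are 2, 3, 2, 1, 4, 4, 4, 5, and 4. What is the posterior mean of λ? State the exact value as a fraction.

63/23

Total count: 2 + 3 + 2 + 1 + 4 + 4 + 4 + 5 + 4 = 29.
Total exposure: 9 months.
By Gamma–Poisson conjugacy, the posterior is Gamma(α + Σx, β + Σt) = Gamma(34 + 29, 14 + 9) = Gamma(63, 23).
Posterior mean = α'/β' = 63/23.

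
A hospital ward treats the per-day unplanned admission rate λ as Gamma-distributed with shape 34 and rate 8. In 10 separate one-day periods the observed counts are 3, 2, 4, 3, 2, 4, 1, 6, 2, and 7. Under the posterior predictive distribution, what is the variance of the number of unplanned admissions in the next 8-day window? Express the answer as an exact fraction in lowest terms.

Total count: 3 + 2 + 4 + 3 + 2 + 4 + 1 + 6 + 2 + 7 = 34.
Total exposure: 10 days.
Posterior: α' = 34 + 34 = 68, β' = 8 + 10 = 18.
The posterior predictive for a window of length T is Negative Binomial with variance T·α'·(β'+T)/β'² = 8·68·26/324 = 3536/81.

3536/81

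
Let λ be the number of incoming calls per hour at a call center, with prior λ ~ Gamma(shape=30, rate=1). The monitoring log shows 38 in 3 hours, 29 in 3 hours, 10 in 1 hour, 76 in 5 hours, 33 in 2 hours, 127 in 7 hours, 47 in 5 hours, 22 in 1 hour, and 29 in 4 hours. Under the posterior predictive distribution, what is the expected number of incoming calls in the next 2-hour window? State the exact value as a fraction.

441/16

Total count: 38 + 29 + 10 + 76 + 33 + 127 + 47 + 22 + 29 = 411.
Total exposure: 3 + 3 + 1 + 5 + 2 + 7 + 5 + 1 + 4 = 31 hours.
Posterior: α' = 30 + 411 = 441, β' = 1 + 31 = 32.
Predictive mean over a 2-hour window = T·E[λ|data] = 2·441/32 = 441/16.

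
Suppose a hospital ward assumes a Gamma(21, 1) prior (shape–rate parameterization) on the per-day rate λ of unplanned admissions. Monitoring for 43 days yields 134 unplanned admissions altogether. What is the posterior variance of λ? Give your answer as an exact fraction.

Total count 134 over total exposure 43 days.
By Gamma–Poisson conjugacy, the posterior is Gamma(α + Σx, β + Σt) = Gamma(21 + 134, 1 + 43) = Gamma(155, 44).
Posterior variance = α'/β'² = 155/1936.

155/1936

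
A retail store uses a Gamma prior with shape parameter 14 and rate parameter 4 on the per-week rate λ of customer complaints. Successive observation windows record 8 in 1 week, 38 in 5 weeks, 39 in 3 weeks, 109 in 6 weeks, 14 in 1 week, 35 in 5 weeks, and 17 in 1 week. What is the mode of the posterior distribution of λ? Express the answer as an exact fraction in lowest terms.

21/2

Total count: 8 + 38 + 39 + 109 + 14 + 35 + 17 = 260.
Total exposure: 1 + 5 + 3 + 6 + 1 + 5 + 1 = 22 weeks.
Conjugate update: add total count to the shape and total exposure to the rate, giving Gamma(274, 26).
Posterior mode = (α'−1)/β' = 273/26 = 21/2.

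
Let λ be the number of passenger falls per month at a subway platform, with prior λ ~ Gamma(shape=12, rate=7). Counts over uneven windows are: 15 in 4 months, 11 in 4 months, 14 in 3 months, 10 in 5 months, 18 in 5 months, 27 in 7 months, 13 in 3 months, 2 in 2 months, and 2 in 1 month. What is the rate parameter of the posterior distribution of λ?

Total count: 15 + 11 + 14 + 10 + 18 + 27 + 13 + 2 + 2 = 112.
Total exposure: 4 + 4 + 3 + 5 + 5 + 7 + 3 + 2 + 1 = 34 months.
Gamma(α, β) with Poisson data over total exposure Σt gives posterior Gamma(α+Σx, β+Σt) = Gamma(124, 41).

41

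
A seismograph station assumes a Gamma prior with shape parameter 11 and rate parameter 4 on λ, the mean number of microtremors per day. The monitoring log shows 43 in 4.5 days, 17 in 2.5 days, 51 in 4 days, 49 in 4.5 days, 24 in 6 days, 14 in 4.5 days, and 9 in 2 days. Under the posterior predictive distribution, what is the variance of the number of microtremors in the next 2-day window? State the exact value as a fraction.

Total count: 43 + 17 + 51 + 49 + 24 + 14 + 9 = 207.
Total exposure: 4.5 + 2.5 + 4 + 4.5 + 6 + 4.5 + 2 = 28 days.
Posterior: α' = 11 + 207 = 218, β' = 4 + 28 = 32.
The posterior predictive for a window of length T is Negative Binomial with variance T·α'·(β'+T)/β'² = 2·218·34/1024 = 1853/128.

1853/128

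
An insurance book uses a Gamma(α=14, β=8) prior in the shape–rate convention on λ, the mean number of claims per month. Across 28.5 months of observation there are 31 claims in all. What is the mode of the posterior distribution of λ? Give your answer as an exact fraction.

88/73

Total count 31 over total exposure 28.5 months.
By Gamma–Poisson conjugacy, the posterior is Gamma(α + Σx, β + Σt) = Gamma(14 + 31, 8 + 28.5) = Gamma(45, 73/2).
Posterior mode = (α'−1)/β' = 44/(73/2) = 88/73.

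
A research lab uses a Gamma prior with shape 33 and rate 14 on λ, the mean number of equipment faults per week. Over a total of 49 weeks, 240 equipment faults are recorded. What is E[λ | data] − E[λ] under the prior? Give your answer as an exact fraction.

Total count 240 over total exposure 49 weeks.
The Gamma prior is conjugate for the Poisson rate, so λ | data ~ Gamma(33+240, 14+49) = Gamma(273, 63).
Posterior mean = 273/63 = 13/3; prior mean = 33/14 = 33/14. Difference = 13/3 − 33/14 = 83/42.

83/42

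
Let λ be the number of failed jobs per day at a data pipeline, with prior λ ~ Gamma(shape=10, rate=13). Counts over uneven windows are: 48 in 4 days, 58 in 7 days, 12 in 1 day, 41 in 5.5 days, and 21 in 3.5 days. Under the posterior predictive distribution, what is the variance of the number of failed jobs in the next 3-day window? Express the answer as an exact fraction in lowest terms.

10545/578

Total count: 48 + 58 + 12 + 41 + 21 = 180.
Total exposure: 4 + 7 + 1 + 5.5 + 3.5 = 21 days.
The Gamma prior is conjugate for the Poisson rate, so λ | data ~ Gamma(10+180, 13+21) = Gamma(190, 34).
The posterior predictive for a window of length T is Negative Binomial with variance T·α'·(β'+T)/β'² = 3·190·37/1156 = 10545/578.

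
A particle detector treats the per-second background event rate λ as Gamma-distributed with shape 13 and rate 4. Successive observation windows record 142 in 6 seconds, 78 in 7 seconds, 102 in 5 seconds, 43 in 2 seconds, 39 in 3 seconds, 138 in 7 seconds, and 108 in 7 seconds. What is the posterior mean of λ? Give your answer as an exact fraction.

Total count: 142 + 78 + 102 + 43 + 39 + 138 + 108 = 650.
Total exposure: 6 + 7 + 5 + 2 + 3 + 7 + 7 = 37 seconds.
Gamma(α, β) with Poisson data over total exposure Σt gives posterior Gamma(α+Σx, β+Σt) = Gamma(663, 41).
Posterior mean = α'/β' = 663/41.

663/41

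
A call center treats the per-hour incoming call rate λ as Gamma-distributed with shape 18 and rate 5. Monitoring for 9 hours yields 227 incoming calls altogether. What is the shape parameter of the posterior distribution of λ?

245

Total count 227 over total exposure 9 hours.
The Gamma prior is conjugate for the Poisson rate, so λ | data ~ Gamma(18+227, 5+9) = Gamma(245, 14).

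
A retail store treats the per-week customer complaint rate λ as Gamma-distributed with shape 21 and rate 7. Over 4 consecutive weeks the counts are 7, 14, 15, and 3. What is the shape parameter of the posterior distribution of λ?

Total count: 7 + 14 + 15 + 3 = 39.
Total exposure: 4 weeks.
By Gamma–Poisson conjugacy, the posterior is Gamma(α + Σx, β + Σt) = Gamma(21 + 39, 7 + 4) = Gamma(60, 11).

60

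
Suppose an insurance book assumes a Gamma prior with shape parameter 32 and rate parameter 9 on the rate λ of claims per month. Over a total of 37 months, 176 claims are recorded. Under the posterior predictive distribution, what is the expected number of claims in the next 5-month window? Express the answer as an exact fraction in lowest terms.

520/23

Total count 176 over total exposure 37 months.
By Gamma–Poisson conjugacy, the posterior is Gamma(α + Σx, β + Σt) = Gamma(32 + 176, 9 + 37) = Gamma(208, 46).
Predictive mean over a 5-month window = T·E[λ|data] = 5·208/46 = 520/23.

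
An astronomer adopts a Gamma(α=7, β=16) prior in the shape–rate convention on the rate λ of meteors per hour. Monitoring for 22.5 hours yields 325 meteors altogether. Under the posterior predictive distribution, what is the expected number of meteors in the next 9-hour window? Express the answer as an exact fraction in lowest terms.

Total count 325 over total exposure 22.5 hours.
The Gamma prior is conjugate for the Poisson rate, so λ | data ~ Gamma(7+325, 16+22.5) = Gamma(332, 77/2).
Predictive mean over a 9-hour window = T·E[λ|data] = 9·332/(77/2) = 5976/77.

5976/77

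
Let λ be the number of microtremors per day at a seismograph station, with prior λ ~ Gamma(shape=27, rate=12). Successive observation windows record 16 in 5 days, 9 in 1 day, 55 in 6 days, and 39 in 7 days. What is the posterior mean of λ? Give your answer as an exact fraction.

Total count: 16 + 9 + 55 + 39 = 119.
Total exposure: 5 + 1 + 6 + 7 = 19 days.
Gamma(α, β) with Poisson data over total exposure Σt gives posterior Gamma(α+Σx, β+Σt) = Gamma(146, 31).
Posterior mean = α'/β' = 146/31.

146/31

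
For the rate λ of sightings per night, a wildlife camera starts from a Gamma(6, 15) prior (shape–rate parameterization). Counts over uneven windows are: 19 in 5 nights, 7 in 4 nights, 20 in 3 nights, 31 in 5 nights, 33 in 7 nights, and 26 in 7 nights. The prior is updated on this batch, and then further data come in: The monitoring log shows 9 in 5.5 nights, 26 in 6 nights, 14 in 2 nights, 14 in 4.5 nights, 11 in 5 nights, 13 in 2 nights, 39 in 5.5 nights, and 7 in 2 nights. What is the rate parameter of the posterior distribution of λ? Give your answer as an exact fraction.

157/2

Total count: 19 + 7 + 20 + 31 + 33 + 26 = 136.
Total exposure: 5 + 4 + 3 + 5 + 7 + 7 = 31 nights.
After the first batch: Gamma(6 + 136, 15 + 31) = Gamma(142, 46).
Total count: 9 + 26 + 14 + 14 + 11 + 13 + 39 + 7 = 133.
Total exposure: 5.5 + 6 + 2 + 4.5 + 5 + 2 + 5.5 + 2 = 32.5 nights.
After the second batch: Gamma(142 + 133, 46 + 32.5) = Gamma(275, 157/2).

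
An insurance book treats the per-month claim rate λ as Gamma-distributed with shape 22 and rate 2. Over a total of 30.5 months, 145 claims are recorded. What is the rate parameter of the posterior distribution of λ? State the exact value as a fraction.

65/2

Total count 145 over total exposure 30.5 months.
Posterior: α' = 22 + 145 = 167, β' = 2 + 30.5 = 65/2.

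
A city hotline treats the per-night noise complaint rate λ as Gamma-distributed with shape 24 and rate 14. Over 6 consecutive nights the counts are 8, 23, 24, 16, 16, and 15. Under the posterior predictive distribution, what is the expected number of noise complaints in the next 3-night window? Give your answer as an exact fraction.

Total count: 8 + 23 + 24 + 16 + 16 + 15 = 102.
Total exposure: 6 nights.
Conjugate update: add total count to the shape and total exposure to the rate, giving Gamma(126, 20).
Predictive mean over a 3-night window = T·E[λ|data] = 3·126/20 = 189/10.

189/10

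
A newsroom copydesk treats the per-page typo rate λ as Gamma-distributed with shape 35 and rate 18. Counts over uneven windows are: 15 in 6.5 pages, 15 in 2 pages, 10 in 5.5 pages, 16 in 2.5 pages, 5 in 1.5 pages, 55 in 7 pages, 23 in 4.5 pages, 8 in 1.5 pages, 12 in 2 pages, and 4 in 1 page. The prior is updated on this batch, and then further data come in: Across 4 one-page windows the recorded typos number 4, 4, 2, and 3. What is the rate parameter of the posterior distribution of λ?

56

Total count: 15 + 15 + 10 + 16 + 5 + 55 + 23 + 8 + 12 + 4 = 163.
Total exposure: 6.5 + 2 + 5.5 + 2.5 + 1.5 + 7 + 4.5 + 1.5 + 2 + 1 = 34 pages.
After the first batch: Gamma(35 + 163, 18 + 34) = Gamma(198, 52).
Total count: 4 + 4 + 2 + 3 = 13.
Total exposure: 4 pages.
After the second batch: Gamma(198 + 13, 52 + 4) = Gamma(211, 56).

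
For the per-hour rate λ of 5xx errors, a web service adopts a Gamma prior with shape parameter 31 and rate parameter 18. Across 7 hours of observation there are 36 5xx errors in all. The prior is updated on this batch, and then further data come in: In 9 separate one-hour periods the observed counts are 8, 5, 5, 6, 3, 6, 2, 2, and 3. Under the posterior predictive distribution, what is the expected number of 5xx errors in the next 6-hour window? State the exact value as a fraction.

321/17

Total count 36 over total exposure 7 hours.
After the first batch: Gamma(31 + 36, 18 + 7) = Gamma(67, 25).
Total count: 8 + 5 + 5 + 6 + 3 + 6 + 2 + 2 + 3 = 40.
Total exposure: 9 hours.
After the second batch: Gamma(67 + 40, 25 + 9) = Gamma(107, 34).
Predictive mean over a 6-hour window = T·E[λ|data] = 6·107/34 = 321/17.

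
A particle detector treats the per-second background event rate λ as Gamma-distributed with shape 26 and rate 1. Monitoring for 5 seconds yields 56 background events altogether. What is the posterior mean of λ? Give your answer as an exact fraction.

41/3

Total count 56 over total exposure 5 seconds.
By Gamma–Poisson conjugacy, the posterior is Gamma(α + Σx, β + Σt) = Gamma(26 + 56, 1 + 5) = Gamma(82, 6).
Posterior mean = α'/β' = 82/6 = 41/3.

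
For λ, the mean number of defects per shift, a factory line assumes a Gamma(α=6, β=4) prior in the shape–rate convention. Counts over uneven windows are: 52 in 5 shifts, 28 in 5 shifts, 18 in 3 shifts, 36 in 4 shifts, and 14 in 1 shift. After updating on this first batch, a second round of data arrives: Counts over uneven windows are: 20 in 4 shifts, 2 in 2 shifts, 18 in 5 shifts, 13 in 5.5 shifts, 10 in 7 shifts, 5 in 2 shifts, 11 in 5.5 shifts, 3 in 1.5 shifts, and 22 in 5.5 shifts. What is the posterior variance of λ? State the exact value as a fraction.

43/600

Total count: 52 + 28 + 18 + 36 + 14 = 148.
Total exposure: 5 + 5 + 3 + 4 + 1 = 18 shifts.
After the first batch: Gamma(6 + 148, 4 + 18) = Gamma(154, 22).
Total count: 20 + 2 + 18 + 13 + 10 + 5 + 11 + 3 + 22 = 104.
Total exposure: 4 + 2 + 5 + 5.5 + 7 + 2 + 5.5 + 1.5 + 5.5 = 38 shifts.
After the second batch: Gamma(154 + 104, 22 + 38) = Gamma(258, 60).
Posterior variance = α'/β'² = 258/3600 = 43/600.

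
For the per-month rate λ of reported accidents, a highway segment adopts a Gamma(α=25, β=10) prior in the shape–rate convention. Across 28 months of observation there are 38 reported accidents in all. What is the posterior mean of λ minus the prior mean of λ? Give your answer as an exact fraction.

Total count 38 over total exposure 28 months.
Gamma(α, β) with Poisson data over total exposure Σt gives posterior Gamma(α+Σx, β+Σt) = Gamma(63, 38).
Posterior mean = 63/38 = 63/38; prior mean = 25/10 = 5/2. Difference = 63/38 − 5/2 = -16/19.

-16/19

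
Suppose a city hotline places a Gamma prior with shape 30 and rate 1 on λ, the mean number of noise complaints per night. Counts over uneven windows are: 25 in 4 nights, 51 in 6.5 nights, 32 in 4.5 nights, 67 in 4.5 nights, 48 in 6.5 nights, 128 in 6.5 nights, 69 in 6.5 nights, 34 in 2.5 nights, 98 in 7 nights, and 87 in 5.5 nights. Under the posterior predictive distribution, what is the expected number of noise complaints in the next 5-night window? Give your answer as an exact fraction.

Total count: 25 + 51 + 32 + 67 + 48 + 128 + 69 + 34 + 98 + 87 = 639.
Total exposure: 4 + 6.5 + 4.5 + 4.5 + 6.5 + 6.5 + 6.5 + 2.5 + 7 + 5.5 = 54 nights.
The Gamma prior is conjugate for the Poisson rate, so λ | data ~ Gamma(30+639, 1+54) = Gamma(669, 55).
Predictive mean over a 5-night window = T·E[λ|data] = 5·669/55 = 669/11.

669/11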